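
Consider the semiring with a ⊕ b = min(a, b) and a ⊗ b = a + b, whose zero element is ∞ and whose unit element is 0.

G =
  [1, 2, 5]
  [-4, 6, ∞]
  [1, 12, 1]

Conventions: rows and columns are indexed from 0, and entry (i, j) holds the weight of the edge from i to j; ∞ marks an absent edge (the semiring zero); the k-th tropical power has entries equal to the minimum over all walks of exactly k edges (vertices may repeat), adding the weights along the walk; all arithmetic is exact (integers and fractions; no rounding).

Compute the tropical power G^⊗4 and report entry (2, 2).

G^⊗2:
  [-2, 3, 6]
  [-3, -2, 1]
  [2, 3, 2]
G^⊗3:
  [-1, 0, 3]
  [-6, -1, 2]
  [-1, 4, 3]
G^⊗4:
  [-4, 1, 4]
  [-5, -4, -1]
  [0, 1, 4]
Key observation: the optimum is the walk 2->0->1->0->2, with weight 1 + 2 + (-4) + 5 = 4.
Optimal value attained by: walk 2->0->1->0->2.
Answer: (G^⊗4)[2][2] = 4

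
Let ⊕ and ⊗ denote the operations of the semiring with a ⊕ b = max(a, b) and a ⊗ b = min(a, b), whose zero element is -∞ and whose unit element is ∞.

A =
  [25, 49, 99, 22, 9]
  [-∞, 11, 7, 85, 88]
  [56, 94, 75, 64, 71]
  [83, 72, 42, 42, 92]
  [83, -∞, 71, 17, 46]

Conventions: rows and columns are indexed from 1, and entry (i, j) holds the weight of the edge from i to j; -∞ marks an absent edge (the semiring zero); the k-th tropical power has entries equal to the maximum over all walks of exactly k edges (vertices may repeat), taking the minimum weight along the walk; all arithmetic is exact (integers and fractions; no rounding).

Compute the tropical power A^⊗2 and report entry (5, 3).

A^⊗2:
  [56, 94, 75, 64, 71]
  [83, 72, 71, 42, 85]
  [71, 75, 75, 85, 88]
  [83, 49, 83, 72, 72]
  [56, 71, 83, 64, 71]
Key observation: the optimum is the walk 5->1->3, with weight 83 min 99 = 83.
Optimal value attained by: walk 5->1->3.
Answer: (A^⊗2)[5][3] = 83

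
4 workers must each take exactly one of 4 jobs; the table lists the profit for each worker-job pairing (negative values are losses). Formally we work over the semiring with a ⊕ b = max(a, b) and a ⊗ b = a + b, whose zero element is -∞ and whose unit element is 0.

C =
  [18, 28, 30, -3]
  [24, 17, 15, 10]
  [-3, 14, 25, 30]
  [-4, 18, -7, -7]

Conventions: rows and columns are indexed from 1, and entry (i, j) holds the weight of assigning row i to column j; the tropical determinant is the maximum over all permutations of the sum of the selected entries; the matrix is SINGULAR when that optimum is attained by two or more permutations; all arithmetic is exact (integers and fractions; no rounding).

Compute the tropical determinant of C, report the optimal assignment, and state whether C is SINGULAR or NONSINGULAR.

σ = (1, 2, 3, 4): 18 + 17 + 25 + (-7) = 53
σ = (1, 2, 4, 3): 18 + 17 + 30 + (-7) = 58
σ = (1, 3, 2, 4): 18 + 15 + 14 + (-7) = 40
σ = (1, 3, 4, 2): 18 + 15 + 30 + 18 = 81
σ = (1, 4, 2, 3): 18 + 10 + 14 + (-7) = 35
σ = (1, 4, 3, 2): 18 + 10 + 25 + 18 = 71
σ = (2, 1, 3, 4): 28 + 24 + 25 + (-7) = 70
σ = (2, 1, 4, 3): 28 + 24 + 30 + (-7) = 75
σ = (2, 3, 1, 4): 28 + 15 + (-3) + (-7) = 33
σ = (2, 3, 4, 1): 28 + 15 + 30 + (-4) = 69
σ = (2, 4, 1, 3): 28 + 10 + (-3) + (-7) = 28
σ = (2, 4, 3, 1): 28 + 10 + 25 + (-4) = 59
σ = (3, 1, 2, 4): 30 + 24 + 14 + (-7) = 61
σ = (3, 1, 4, 2): 30 + 24 + 30 + 18 = 102
σ = (3, 2, 1, 4): 30 + 17 + (-3) + (-7) = 37
σ = (3, 2, 4, 1): 30 + 17 + 30 + (-4) = 73
σ = (3, 4, 1, 2): 30 + 10 + (-3) + 18 = 55
σ = (3, 4, 2, 1): 30 + 10 + 14 + (-4) = 50
σ = (4, 1, 2, 3): (-3) + 24 + 14 + (-7) = 28
σ = (4, 1, 3, 2): (-3) + 24 + 25 + 18 = 64
σ = (4, 2, 1, 3): (-3) + 17 + (-3) + (-7) = 4
σ = (4, 2, 3, 1): (-3) + 17 + 25 + (-4) = 35
σ = (4, 3, 1, 2): (-3) + 15 + (-3) + 18 = 27
σ = (4, 3, 2, 1): (-3) + 15 + 14 + (-4) = 22
Optimal value attained by: σ = (3, 1, 4, 2).
Answer: det⊕(C) = 102; verdict: NONSINGULAR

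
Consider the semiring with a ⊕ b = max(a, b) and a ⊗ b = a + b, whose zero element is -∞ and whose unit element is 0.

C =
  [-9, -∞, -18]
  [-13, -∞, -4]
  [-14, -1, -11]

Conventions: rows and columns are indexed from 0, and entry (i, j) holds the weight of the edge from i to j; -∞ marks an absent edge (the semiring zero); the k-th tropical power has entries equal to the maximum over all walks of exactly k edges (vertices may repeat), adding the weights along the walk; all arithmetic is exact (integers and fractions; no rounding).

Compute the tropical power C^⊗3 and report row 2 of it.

C^⊗2:
  [-18, -19, -27]
  [-18, -5, -15]
  [-14, -12, -5]
C^⊗3:
  [-27, -28, -23]
  [-18, -16, -9]
  [-19, -6, -16]
Answer: row 2 of C^⊗3 = [-19, -6, -16]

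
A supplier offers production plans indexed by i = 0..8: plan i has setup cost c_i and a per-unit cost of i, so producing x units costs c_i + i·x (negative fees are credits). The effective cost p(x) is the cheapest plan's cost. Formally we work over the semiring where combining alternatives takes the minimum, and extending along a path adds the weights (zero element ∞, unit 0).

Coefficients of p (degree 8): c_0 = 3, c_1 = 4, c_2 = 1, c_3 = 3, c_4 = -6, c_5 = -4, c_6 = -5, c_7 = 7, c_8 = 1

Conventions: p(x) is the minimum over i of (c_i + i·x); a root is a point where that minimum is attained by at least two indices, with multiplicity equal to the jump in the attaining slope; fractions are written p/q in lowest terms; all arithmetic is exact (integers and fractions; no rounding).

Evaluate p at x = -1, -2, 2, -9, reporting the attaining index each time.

p(-1) = min(3+0·(-1)=3, 4+1·(-1)=3, 1+2·(-1)=-1, 3+3·(-1)=0, -6+4·(-1)=-10, -4+5·(-1)=-9, -5+6·(-1)=-11, 7+7·(-1)=0, 1+8·(-1)=-7) = -11 (attained by i=6)
p(-2) = min(3+0·(-2)=3, 4+1·(-2)=2, 1+2·(-2)=-3, 3+3·(-2)=-3, -6+4·(-2)=-14, -4+5·(-2)=-14, -5+6·(-2)=-17, 7+7·(-2)=-7, 1+8·(-2)=-15) = -17 (attained by i=6)
p(2) = min(3+0·2=3, 4+1·2=6, 1+2·2=5, 3+3·2=9, -6+4·2=2, -4+5·2=6, -5+6·2=7, 7+7·2=21, 1+8·2=17) = 2 (attained by i=4)
p(-9) = min(3+0·(-9)=3, 4+1·(-9)=-5, 1+2·(-9)=-17, 3+3·(-9)=-24, -6+4·(-9)=-42, -4+5·(-9)=-49, -5+6·(-9)=-59, 7+7·(-9)=-56, 1+8·(-9)=-71) = -71 (attained by i=8)
Answer: p(-1) = -11; p(-2) = -17; p(2) = 2; p(-9) = -71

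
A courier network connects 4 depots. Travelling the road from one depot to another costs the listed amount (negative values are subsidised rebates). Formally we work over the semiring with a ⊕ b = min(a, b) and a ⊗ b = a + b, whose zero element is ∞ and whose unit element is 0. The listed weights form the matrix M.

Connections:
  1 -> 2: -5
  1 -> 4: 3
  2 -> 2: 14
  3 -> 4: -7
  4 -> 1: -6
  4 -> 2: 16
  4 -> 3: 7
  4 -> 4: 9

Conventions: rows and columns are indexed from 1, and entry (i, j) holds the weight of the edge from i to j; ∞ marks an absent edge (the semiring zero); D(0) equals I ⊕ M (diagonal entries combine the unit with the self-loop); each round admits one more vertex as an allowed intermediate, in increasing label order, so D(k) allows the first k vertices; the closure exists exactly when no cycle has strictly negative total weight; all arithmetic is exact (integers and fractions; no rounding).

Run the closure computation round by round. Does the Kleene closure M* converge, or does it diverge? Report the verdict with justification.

D(0):
  [0, -5, ∞, 3]
  [∞, 0, ∞, ∞]
  [∞, ∞, 0, -7]
  [-6, 16, 7, 0]
Detection: at round 1, diagonal entry (4, 4) turns strictly negative.
Key observation: the cycle 4->1->4 has total weight (-6) + 3, which is strictly negative.
Answer: DIVERGES — negative cycle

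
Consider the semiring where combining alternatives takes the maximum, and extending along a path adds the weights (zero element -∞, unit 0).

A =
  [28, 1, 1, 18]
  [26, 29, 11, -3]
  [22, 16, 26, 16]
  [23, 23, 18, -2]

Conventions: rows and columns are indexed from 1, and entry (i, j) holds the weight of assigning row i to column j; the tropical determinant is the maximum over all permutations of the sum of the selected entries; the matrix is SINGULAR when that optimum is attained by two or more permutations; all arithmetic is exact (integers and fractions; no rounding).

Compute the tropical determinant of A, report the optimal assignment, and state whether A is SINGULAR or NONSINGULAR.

σ = (1, 2, 3, 4): 28 + 29 + 26 + (-2) = 81
σ = (1, 2, 4, 3): 28 + 29 + 16 + 18 = 91
σ = (1, 3, 2, 4): 28 + 11 + 16 + (-2) = 53
σ = (1, 3, 4, 2): 28 + 11 + 16 + 23 = 78
σ = (1, 4, 2, 3): 28 + (-3) + 16 + 18 = 59
σ = (1, 4, 3, 2): 28 + (-3) + 26 + 23 = 74
σ = (2, 1, 3, 4): 1 + 26 + 26 + (-2) = 51
σ = (2, 1, 4, 3): 1 + 26 + 16 + 18 = 61
σ = (2, 3, 1, 4): 1 + 11 + 22 + (-2) = 32
σ = (2, 3, 4, 1): 1 + 11 + 16 + 23 = 51
σ = (2, 4, 1, 3): 1 + (-3) + 22 + 18 = 38
σ = (2, 4, 3, 1): 1 + (-3) + 26 + 23 = 47
σ = (3, 1, 2, 4): 1 + 26 + 16 + (-2) = 41
σ = (3, 1, 4, 2): 1 + 26 + 16 + 23 = 66
σ = (3, 2, 1, 4): 1 + 29 + 22 + (-2) = 50
σ = (3, 2, 4, 1): 1 + 29 + 16 + 23 = 69
σ = (3, 4, 1, 2): 1 + (-3) + 22 + 23 = 43
σ = (3, 4, 2, 1): 1 + (-3) + 16 + 23 = 37
σ = (4, 1, 2, 3): 18 + 26 + 16 + 18 = 78
σ = (4, 1, 3, 2): 18 + 26 + 26 + 23 = 93
σ = (4, 2, 1, 3): 18 + 29 + 22 + 18 = 87
σ = (4, 2, 3, 1): 18 + 29 + 26 + 23 = 96
σ = (4, 3, 1, 2): 18 + 11 + 22 + 23 = 74
σ = (4, 3, 2, 1): 18 + 11 + 16 + 23 = 68
Optimal value attained by: σ = (4, 2, 3, 1).
Answer: det⊕(A) = 96; verdict: NONSINGULAR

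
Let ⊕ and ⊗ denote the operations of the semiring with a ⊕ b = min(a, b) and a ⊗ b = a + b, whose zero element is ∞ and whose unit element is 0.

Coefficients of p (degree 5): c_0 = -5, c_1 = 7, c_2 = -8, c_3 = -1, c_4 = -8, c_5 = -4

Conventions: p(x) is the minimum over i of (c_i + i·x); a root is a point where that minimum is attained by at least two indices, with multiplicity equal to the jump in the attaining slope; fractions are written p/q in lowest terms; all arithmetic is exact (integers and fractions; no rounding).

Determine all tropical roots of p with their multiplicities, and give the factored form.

hull edge (i=0, c=-5) to (i=2, c=-8): slope -3/2, span 2
hull edge (i=2, c=-8) to (i=4, c=-8): slope 0, span 2
hull edge (i=4, c=-8) to (i=5, c=-4): slope 4, span 1
Factored form: p(x) = -4 ⊗ (x ⊕ (-4)) ⊗ (x ⊕ 0) ⊗ (x ⊕ 0) ⊗ (x ⊕ 3/2) ⊗ (x ⊕ 3/2)
Answer: roots = -4 (mult 1), 0 (mult 2), 3/2 (mult 2)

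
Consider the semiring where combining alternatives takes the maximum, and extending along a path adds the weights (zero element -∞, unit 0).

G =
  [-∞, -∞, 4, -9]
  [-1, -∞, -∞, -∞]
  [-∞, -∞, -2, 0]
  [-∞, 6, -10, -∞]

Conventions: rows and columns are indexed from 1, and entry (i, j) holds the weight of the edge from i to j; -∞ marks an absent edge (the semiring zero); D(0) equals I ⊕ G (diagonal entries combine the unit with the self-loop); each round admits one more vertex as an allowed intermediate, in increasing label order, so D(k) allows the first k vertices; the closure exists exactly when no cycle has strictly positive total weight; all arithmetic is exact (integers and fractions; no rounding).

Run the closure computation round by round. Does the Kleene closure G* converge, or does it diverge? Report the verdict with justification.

D(0):
  [0, -∞, 4, -9]
  [-1, 0, -∞, -∞]
  [-∞, -∞, 0, 0]
  [-∞, 6, -10, 0]
D(1):
  [0, -∞, 4, -9]
  [-1, 0, 3, -10]
  [-∞, -∞, 0, 0]
  [-∞, 6, -10, 0]
D(2):
  [0, -∞, 4, -9]
  [-1, 0, 3, -10]
  [-∞, -∞, 0, 0]
  [5, 6, 9, 0]
Detection: at round 3, diagonal entry (4, 4) turns strictly positive.
Key observation: the cycle 4->2->1->3->4 has total weight 6 + (-1) + 4 + 0, which is strictly positive.
Answer: DIVERGES — positive cycle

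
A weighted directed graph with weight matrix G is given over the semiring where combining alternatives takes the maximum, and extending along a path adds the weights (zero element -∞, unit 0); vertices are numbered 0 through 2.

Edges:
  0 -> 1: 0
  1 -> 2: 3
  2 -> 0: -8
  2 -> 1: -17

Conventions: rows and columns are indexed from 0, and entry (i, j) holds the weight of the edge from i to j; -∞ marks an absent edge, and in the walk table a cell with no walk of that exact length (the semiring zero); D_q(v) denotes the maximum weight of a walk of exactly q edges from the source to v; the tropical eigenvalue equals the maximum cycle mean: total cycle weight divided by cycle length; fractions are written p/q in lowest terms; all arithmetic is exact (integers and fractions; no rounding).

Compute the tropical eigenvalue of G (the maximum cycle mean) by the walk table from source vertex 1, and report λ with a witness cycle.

q=0: [-∞, 0, -∞]
q=1: [-∞, -∞, 3]
q=2: [-5, -14, -∞]
q=3: [-∞, -5, -11]
Optimal cycle mean attained by: cycle 0->1->2->0, total 0 + 3 + (-8), length 3.
Answer: λ = -5/3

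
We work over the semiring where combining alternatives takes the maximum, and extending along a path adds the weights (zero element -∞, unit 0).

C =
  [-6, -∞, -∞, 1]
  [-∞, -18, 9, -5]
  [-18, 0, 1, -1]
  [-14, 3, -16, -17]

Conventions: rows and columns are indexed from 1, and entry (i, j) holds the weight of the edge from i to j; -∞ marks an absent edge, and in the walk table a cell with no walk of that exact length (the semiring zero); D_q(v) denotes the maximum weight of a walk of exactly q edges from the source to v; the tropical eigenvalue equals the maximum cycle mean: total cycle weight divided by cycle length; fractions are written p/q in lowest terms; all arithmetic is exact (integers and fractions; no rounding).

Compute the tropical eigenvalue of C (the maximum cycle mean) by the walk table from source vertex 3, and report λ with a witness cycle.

q=0: [-∞, -∞, 0, -∞]
q=1: [-18, 0, 1, -1]
q=2: [-15, 2, 9, 0]
q=3: [-9, 9, 11, 8]
q=4: [-6, 11, 18, 10]
Optimal cycle mean attained by: cycle 2->3->2, total 9 + 0, length 2.
Answer: λ = 9/2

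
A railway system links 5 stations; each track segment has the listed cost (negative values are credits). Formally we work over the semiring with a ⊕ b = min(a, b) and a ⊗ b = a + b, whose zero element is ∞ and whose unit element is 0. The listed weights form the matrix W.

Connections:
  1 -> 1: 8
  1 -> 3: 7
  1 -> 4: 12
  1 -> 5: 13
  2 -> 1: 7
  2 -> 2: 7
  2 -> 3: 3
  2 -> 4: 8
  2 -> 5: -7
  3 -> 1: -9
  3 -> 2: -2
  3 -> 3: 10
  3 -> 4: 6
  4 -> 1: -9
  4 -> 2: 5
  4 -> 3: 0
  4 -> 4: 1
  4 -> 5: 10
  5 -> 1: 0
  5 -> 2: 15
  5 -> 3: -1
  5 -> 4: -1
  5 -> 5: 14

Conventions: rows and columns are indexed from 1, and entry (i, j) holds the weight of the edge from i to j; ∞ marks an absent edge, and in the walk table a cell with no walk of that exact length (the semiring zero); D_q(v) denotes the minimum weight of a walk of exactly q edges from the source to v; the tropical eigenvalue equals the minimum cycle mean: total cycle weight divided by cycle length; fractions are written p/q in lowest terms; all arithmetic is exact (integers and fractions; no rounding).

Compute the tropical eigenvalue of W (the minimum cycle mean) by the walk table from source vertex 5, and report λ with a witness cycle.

q=0: [∞, ∞, ∞, ∞, 0]
q=1: [0, 15, -1, -1, 14]
q=2: [-10, -3, -1, 0, 8]
q=3: [-10, -3, -3, 1, -10]
q=4: [-12, -5, -11, -11, -10]
q=5: [-20, -13, -11, -11, -12]
Optimal cycle mean attained by: cycle 2->5->3->2, total (-7) + (-1) + (-2), length 3.
Answer: λ = -10/3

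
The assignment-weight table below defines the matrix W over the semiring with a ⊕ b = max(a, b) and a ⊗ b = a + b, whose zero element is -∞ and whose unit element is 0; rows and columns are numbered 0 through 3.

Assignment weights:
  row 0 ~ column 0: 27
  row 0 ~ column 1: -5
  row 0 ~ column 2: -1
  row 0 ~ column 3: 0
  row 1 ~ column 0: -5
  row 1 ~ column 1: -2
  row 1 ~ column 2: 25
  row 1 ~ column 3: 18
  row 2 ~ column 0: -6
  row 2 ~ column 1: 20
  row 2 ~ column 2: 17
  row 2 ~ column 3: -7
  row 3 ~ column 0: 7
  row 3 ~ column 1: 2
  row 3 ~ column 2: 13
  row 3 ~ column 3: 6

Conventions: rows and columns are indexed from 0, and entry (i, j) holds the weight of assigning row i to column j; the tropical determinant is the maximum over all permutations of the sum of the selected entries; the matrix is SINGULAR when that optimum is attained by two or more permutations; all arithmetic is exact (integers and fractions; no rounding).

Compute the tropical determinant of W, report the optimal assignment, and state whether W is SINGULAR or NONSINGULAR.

σ = (0, 1, 2, 3): 27 + (-2) + 17 + 6 = 48
σ = (0, 1, 3, 2): 27 + (-2) + (-7) + 13 = 31
σ = (0, 2, 1, 3): 27 + 25 + 20 + 6 = 78
σ = (0, 2, 3, 1): 27 + 25 + (-7) + 2 = 47
σ = (0, 3, 1, 2): 27 + 18 + 20 + 13 = 78
σ = (0, 3, 2, 1): 27 + 18 + 17 + 2 = 64
σ = (1, 0, 2, 3): (-5) + (-5) + 17 + 6 = 13
σ = (1, 0, 3, 2): (-5) + (-5) + (-7) + 13 = -4
σ = (1, 2, 0, 3): (-5) + 25 + (-6) + 6 = 20
σ = (1, 2, 3, 0): (-5) + 25 + (-7) + 7 = 20
σ = (1, 3, 0, 2): (-5) + 18 + (-6) + 13 = 20
σ = (1, 3, 2, 0): (-5) + 18 + 17 + 7 = 37
σ = (2, 0, 1, 3): (-1) + (-5) + 20 + 6 = 20
σ = (2, 0, 3, 1): (-1) + (-5) + (-7) + 2 = -11
σ = (2, 1, 0, 3): (-1) + (-2) + (-6) + 6 = -3
σ = (2, 1, 3, 0): (-1) + (-2) + (-7) + 7 = -3
σ = (2, 3, 0, 1): (-1) + 18 + (-6) + 2 = 13
σ = (2, 3, 1, 0): (-1) + 18 + 20 + 7 = 44
σ = (3, 0, 1, 2): 0 + (-5) + 20 + 13 = 28
σ = (3, 0, 2, 1): 0 + (-5) + 17 + 2 = 14
σ = (3, 1, 0, 2): 0 + (-2) + (-6) + 13 = 5
σ = (3, 1, 2, 0): 0 + (-2) + 17 + 7 = 22
σ = (3, 2, 0, 1): 0 + 25 + (-6) + 2 = 21
σ = (3, 2, 1, 0): 0 + 25 + 20 + 7 = 52
Optimal value attained by: σ = (0, 2, 1, 3).
Answer: det⊕(W) = 78; verdict: SINGULAR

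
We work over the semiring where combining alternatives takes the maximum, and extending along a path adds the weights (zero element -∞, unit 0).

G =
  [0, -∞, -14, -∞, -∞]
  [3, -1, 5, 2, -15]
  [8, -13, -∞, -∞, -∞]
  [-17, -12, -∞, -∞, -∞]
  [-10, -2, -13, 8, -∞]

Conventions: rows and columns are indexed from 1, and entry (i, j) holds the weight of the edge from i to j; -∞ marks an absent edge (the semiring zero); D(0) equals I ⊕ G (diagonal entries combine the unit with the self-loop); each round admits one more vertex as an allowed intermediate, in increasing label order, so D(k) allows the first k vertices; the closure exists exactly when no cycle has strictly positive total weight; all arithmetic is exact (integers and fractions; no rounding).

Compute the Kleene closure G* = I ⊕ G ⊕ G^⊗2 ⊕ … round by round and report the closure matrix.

D(0):
  [0, -∞, -14, -∞, -∞]
  [3, 0, 5, 2, -15]
  [8, -13, 0, -∞, -∞]
  [-17, -12, -∞, 0, -∞]
  [-10, -2, -13, 8, 0]
D(1):
  [0, -∞, -14, -∞, -∞]
  [3, 0, 5, 2, -15]
  [8, -13, 0, -∞, -∞]
  [-17, -12, -31, 0, -∞]
  [-10, -2, -13, 8, 0]
D(2):
  [0, -∞, -14, -∞, -∞]
  [3, 0, 5, 2, -15]
  [8, -13, 0, -11, -28]
  [-9, -12, -7, 0, -27]
  [1, -2, 3, 8, 0]
D(3):
  [0, -27, -14, -25, -42]
  [13, 0, 5, 2, -15]
  [8, -13, 0, -11, -28]
  [1, -12, -7, 0, -27]
  [11, -2, 3, 8, 0]
D(4):
  [0, -27, -14, -25, -42]
  [13, 0, 5, 2, -15]
  [8, -13, 0, -11, -28]
  [1, -12, -7, 0, -27]
  [11, -2, 3, 8, 0]
D(5):
  [0, -27, -14, -25, -42]
  [13, 0, 5, 2, -15]
  [8, -13, 0, -11, -28]
  [1, -12, -7, 0, -27]
  [11, -2, 3, 8, 0]
Answer: G* = [[0, -27, -14, -25, -42], [13, 0, 5, 2, -15], [8, -13, 0, -11, -28], [1, -12, -7, 0, -27], [11, -2, 3, 8, 0]]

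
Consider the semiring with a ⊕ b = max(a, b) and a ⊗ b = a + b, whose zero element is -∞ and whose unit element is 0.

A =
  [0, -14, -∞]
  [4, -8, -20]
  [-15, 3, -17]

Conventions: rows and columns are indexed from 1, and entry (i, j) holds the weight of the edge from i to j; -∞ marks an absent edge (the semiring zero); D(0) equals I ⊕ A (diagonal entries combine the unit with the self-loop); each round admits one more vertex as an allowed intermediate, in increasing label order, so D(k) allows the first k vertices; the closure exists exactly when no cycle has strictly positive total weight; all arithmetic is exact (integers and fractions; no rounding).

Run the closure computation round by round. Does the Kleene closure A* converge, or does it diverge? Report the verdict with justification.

D(0):
  [0, -14, -∞]
  [4, 0, -20]
  [-15, 3, 0]
D(1):
  [0, -14, -∞]
  [4, 0, -20]
  [-15, 3, 0]
D(2):
  [0, -14, -34]
  [4, 0, -20]
  [7, 3, 0]
D(3):
  [0, -14, -34]
  [4, 0, -20]
  [7, 3, 0]
Key observation: every diagonal entry stays at the unit through all rounds, so no improving cycle exists.
Answer: CONVERGES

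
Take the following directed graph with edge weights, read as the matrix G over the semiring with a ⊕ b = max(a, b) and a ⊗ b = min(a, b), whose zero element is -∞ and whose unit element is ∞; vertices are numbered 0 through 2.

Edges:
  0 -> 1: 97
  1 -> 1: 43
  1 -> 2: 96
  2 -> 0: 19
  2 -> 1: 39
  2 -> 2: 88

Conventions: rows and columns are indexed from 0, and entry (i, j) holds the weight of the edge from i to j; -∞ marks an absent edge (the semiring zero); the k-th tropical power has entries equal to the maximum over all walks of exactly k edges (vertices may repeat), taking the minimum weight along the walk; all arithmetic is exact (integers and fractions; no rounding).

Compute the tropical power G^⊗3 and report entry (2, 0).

G^⊗2:
  [-∞, 43, 96]
  [19, 43, 88]
  [19, 39, 88]
G^⊗3:
  [19, 43, 88]
  [19, 43, 88]
  [19, 39, 88]
Key observation: the optimum is the walk 2->1->2->0, with weight 39 min 96 min 19 = 19.
Optimal value attained by: walk 2->1->2->0.
Answer: (G^⊗3)[2][0] = 19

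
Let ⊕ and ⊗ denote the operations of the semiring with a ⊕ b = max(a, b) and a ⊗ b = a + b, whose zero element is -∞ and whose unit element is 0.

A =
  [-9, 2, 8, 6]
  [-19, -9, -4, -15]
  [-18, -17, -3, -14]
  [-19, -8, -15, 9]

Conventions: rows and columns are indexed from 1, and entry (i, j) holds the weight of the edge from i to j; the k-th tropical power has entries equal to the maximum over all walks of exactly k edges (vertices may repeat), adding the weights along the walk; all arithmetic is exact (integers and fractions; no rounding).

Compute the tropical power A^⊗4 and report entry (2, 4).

A^⊗2:
  [-10, -2, 5, 15]
  [-22, -17, -7, -6]
  [-21, -16, -6, -5]
  [-10, 1, -6, 18]
A^⊗3:
  [-4, 7, 2, 24]
  [-25, -14, -10, 3]
  [-24, -13, -9, 4]
  [-1, 10, 3, 27]
A^⊗4:
  [5, 16, 9, 33]
  [-16, -5, -12, 12]
  [-15, -4, -11, 13]
  [8, 19, 12, 36]
Key observation: the optimum is the walk 2->4->4->4->4, with weight (-15) + 9 + 9 + 9 = 12.
Optimal value attained by: walk 2->4->4->4->4.
Answer: (A^⊗4)[2][4] = 12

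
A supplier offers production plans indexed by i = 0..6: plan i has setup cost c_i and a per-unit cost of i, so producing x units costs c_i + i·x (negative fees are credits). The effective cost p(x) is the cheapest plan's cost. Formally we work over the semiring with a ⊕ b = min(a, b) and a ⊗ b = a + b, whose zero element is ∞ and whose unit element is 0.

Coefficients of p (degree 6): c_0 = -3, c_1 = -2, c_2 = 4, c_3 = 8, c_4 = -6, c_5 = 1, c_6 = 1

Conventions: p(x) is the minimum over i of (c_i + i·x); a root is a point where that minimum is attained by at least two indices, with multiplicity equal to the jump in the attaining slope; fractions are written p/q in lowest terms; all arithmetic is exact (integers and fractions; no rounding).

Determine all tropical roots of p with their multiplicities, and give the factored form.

hull edge (i=0, c=-3) to (i=4, c=-6): slope -3/4, span 4
hull edge (i=4, c=-6) to (i=6, c=1): slope 7/2, span 2
Factored form: p(x) = 1 ⊗ (x ⊕ (-7/2)) ⊗ (x ⊕ (-7/2)) ⊗ (x ⊕ 3/4) ⊗ (x ⊕ 3/4) ⊗ (x ⊕ 3/4) ⊗ (x ⊕ 3/4)
Answer: roots = -7/2 (mult 2), 3/4 (mult 4)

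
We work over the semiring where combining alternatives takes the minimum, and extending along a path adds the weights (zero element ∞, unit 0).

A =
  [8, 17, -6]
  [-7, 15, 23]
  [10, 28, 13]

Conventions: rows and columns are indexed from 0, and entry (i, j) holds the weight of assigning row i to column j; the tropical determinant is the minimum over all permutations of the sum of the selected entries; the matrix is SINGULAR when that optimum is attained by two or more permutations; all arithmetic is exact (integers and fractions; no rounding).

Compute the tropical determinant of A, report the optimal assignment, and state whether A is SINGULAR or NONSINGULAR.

σ = (0, 1, 2): 8 + 15 + 13 = 36
σ = (0, 2, 1): 8 + 23 + 28 = 59
σ = (1, 0, 2): 17 + (-7) + 13 = 23
σ = (1, 2, 0): 17 + 23 + 10 = 50
σ = (2, 0, 1): (-6) + (-7) + 28 = 15
σ = (2, 1, 0): (-6) + 15 + 10 = 19
Optimal value attained by: σ = (2, 0, 1).
Answer: det⊕(A) = 15; verdict: NONSINGULAR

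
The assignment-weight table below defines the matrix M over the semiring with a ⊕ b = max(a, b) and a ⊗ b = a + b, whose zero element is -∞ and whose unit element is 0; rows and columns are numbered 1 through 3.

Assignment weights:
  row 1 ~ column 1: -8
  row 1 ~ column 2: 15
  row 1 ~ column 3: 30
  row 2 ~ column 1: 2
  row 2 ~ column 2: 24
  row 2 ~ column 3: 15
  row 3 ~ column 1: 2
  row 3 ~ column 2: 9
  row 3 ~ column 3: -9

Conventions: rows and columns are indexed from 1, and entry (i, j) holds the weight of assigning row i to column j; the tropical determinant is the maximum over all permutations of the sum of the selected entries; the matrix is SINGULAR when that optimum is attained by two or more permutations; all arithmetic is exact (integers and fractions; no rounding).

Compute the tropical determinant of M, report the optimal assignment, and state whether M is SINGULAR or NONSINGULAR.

σ = (1, 2, 3): (-8) + 24 + (-9) = 7
σ = (1, 3, 2): (-8) + 15 + 9 = 16
σ = (2, 1, 3): 15 + 2 + (-9) = 8
σ = (2, 3, 1): 15 + 15 + 2 = 32
σ = (3, 1, 2): 30 + 2 + 9 = 41
σ = (3, 2, 1): 30 + 24 + 2 = 56
Optimal value attained by: σ = (3, 2, 1).
Answer: det⊕(M) = 56; verdict: NONSINGULAR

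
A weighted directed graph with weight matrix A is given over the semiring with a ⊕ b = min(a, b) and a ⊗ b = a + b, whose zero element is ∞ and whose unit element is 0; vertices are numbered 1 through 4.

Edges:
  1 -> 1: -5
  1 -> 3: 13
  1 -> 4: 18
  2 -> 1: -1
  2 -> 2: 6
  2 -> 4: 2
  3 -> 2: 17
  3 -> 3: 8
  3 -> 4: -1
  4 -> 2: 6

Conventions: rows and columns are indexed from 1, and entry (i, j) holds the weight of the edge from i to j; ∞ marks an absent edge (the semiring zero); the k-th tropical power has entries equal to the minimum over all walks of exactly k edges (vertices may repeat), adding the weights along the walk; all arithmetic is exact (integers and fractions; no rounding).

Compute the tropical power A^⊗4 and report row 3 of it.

A^⊗2:
  [-10, 24, 8, 12]
  [-6, 8, 12, 8]
  [16, 5, 16, 7]
  [5, 12, ∞, 8]
A^⊗3:
  [-15, 18, 3, 7]
  [-11, 14, 7, 10]
  [4, 11, 24, 7]
  [0, 14, 18, 14]
A^⊗4:
  [-20, 13, -2, 2]
  [-16, 16, 2, 6]
  [-1, 13, 17, 13]
  [-5, 20, 13, 16]
Answer: row 3 of A^⊗4 = [-1, 13, 17, 13]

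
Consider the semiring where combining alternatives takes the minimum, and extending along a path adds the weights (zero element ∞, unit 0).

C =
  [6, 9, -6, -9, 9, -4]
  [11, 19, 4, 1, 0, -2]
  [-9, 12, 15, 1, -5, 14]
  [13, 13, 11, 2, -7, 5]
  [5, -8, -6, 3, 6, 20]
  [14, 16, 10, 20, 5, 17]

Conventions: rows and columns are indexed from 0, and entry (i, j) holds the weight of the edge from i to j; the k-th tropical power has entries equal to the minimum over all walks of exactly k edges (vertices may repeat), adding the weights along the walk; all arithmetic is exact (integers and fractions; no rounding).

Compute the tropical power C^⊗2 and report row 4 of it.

C^⊗2:
  [-15, 1, 0, -7, -16, -4]
  [-5, -8, -6, 2, -6, 6]
  [-3, -13, -15, -18, -6, -13]
  [-2, -15, -13, -4, -5, 7]
  [-15, -2, -4, -7, -11, -10]
  [1, -3, -1, 5, 5, 10]
Answer: row 4 of C^⊗2 = [-15, -2, -4, -7, -11, -10]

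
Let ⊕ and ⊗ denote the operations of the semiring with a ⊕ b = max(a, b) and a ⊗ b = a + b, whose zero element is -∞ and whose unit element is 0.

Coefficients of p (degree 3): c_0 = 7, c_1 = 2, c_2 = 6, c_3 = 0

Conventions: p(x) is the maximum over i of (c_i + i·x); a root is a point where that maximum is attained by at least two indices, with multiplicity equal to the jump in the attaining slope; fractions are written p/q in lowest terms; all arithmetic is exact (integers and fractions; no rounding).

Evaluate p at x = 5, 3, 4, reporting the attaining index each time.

p(5) = max(7+0·5=7, 2+1·5=7, 6+2·5=16, 0+3·5=15) = 16 (attained by i=2)
p(3) = max(7+0·3=7, 2+1·3=5, 6+2·3=12, 0+3·3=9) = 12 (attained by i=2)
p(4) = max(7+0·4=7, 2+1·4=6, 6+2·4=14, 0+3·4=12) = 14 (attained by i=2)
Answer: p(5) = 16; p(3) = 12; p(4) = 14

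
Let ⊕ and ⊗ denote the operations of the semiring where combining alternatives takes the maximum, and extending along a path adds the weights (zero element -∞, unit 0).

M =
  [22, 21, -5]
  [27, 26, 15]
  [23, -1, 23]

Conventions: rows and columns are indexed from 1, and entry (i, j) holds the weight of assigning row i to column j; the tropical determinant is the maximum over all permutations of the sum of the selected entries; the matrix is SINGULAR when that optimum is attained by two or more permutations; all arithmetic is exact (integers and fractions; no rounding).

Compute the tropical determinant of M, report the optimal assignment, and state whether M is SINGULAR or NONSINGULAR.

σ = (1, 2, 3): 22 + 26 + 23 = 71
σ = (1, 3, 2): 22 + 15 + (-1) = 36
σ = (2, 1, 3): 21 + 27 + 23 = 71
σ = (2, 3, 1): 21 + 15 + 23 = 59
σ = (3, 1, 2): (-5) + 27 + (-1) = 21
σ = (3, 2, 1): (-5) + 26 + 23 = 44
Optimal value attained by: σ = (1, 2, 3).
Answer: det⊕(M) = 71; verdict: SINGULAR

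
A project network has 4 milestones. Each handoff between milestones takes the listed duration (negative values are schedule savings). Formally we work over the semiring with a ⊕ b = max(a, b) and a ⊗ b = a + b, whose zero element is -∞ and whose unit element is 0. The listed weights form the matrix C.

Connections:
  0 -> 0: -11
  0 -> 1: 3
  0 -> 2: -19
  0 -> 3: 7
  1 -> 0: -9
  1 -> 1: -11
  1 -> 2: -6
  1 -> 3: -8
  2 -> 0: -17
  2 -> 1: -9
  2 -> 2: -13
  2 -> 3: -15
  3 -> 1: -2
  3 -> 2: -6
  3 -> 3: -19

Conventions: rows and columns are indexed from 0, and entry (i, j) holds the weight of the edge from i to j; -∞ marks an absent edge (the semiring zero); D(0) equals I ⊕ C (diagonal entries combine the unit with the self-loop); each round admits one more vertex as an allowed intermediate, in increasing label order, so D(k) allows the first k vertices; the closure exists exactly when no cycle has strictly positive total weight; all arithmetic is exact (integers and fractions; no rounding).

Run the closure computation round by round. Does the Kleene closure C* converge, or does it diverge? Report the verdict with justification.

D(0):
  [0, 3, -19, 7]
  [-9, 0, -6, -8]
  [-17, -9, 0, -15]
  [-∞, -2, -6, 0]
D(1):
  [0, 3, -19, 7]
  [-9, 0, -6, -2]
  [-17, -9, 0, -10]
  [-∞, -2, -6, 0]
D(2):
  [0, 3, -3, 7]
  [-9, 0, -6, -2]
  [-17, -9, 0, -10]
  [-11, -2, -6, 0]
D(3):
  [0, 3, -3, 7]
  [-9, 0, -6, -2]
  [-17, -9, 0, -10]
  [-11, -2, -6, 0]
D(4):
  [0, 5, 1, 7]
  [-9, 0, -6, -2]
  [-17, -9, 0, -10]
  [-11, -2, -6, 0]
Key observation: every diagonal entry stays at the unit through all rounds, so no improving cycle exists.
Answer: CONVERGES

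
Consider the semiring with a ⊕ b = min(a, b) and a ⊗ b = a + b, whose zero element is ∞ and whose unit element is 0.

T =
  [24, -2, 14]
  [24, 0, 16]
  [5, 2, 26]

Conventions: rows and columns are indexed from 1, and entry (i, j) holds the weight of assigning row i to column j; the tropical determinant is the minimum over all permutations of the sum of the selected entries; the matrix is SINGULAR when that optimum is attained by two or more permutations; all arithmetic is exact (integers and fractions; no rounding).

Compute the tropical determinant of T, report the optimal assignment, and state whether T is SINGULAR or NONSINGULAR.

σ = (1, 2, 3): 24 + 0 + 26 = 50
σ = (1, 3, 2): 24 + 16 + 2 = 42
σ = (2, 1, 3): (-2) + 24 + 26 = 48
σ = (2, 3, 1): (-2) + 16 + 5 = 19
σ = (3, 1, 2): 14 + 24 + 2 = 40
σ = (3, 2, 1): 14 + 0 + 5 = 19
Optimal value attained by: σ = (2, 3, 1).
Answer: det⊕(T) = 19; verdict: SINGULAR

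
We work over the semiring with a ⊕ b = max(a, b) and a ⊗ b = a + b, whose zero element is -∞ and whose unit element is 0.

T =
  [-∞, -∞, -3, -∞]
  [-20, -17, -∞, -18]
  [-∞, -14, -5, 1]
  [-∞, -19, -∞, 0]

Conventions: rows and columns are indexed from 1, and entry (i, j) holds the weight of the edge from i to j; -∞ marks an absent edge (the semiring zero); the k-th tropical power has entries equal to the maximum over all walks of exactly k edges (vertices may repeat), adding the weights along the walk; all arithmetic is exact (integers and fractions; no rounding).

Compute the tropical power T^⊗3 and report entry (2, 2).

T^⊗2:
  [-∞, -17, -8, -2]
  [-37, -34, -23, -18]
  [-34, -18, -10, 1]
  [-39, -19, -∞, 0]
T^⊗3:
  [-37, -21, -13, -2]
  [-54, -37, -28, -18]
  [-38, -18, -15, 1]
  [-39, -19, -42, 0]
Key observation: the optimum is the walk 2->1->3->2, with weight (-20) + (-3) + (-14) = -37.
Optimal value attained by: walk 2->1->3->2.
Answer: (T^⊗3)[2][2] = -37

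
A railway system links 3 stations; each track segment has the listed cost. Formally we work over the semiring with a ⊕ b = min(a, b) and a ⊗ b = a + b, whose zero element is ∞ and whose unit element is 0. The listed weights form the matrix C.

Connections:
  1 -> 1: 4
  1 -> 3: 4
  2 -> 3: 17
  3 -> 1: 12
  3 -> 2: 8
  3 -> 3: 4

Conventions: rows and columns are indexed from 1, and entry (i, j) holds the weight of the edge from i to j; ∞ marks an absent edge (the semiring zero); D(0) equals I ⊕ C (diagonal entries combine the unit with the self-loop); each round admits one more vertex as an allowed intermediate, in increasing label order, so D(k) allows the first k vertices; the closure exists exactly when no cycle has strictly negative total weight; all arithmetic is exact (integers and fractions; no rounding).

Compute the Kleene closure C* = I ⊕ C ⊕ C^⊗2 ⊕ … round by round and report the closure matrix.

D(0):
  [0, ∞, 4]
  [∞, 0, 17]
  [12, 8, 0]
D(1):
  [0, ∞, 4]
  [∞, 0, 17]
  [12, 8, 0]
D(2):
  [0, ∞, 4]
  [∞, 0, 17]
  [12, 8, 0]
D(3):
  [0, 12, 4]
  [29, 0, 17]
  [12, 8, 0]
Answer: C* = [[0, 12, 4], [29, 0, 17], [12, 8, 0]]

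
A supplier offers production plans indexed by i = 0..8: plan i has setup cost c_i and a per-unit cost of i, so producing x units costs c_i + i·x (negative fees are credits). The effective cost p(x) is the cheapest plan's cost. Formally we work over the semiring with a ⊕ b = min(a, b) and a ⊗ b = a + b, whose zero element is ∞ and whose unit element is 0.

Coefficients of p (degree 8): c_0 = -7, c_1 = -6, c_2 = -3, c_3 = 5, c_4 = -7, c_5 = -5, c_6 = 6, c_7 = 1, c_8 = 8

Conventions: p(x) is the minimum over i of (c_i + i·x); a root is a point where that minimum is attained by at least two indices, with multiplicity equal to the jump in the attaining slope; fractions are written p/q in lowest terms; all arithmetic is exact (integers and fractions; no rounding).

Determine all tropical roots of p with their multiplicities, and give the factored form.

hull edge (i=0, c=-7) to (i=4, c=-7): slope 0, span 4
hull edge (i=4, c=-7) to (i=5, c=-5): slope 2, span 1
hull edge (i=5, c=-5) to (i=7, c=1): slope 3, span 2
hull edge (i=7, c=1) to (i=8, c=8): slope 7, span 1
Factored form: p(x) = 8 ⊗ (x ⊕ (-7)) ⊗ (x ⊕ (-3)) ⊗ (x ⊕ (-3)) ⊗ (x ⊕ (-2)) ⊗ (x ⊕ 0) ⊗ (x ⊕ 0) ⊗ (x ⊕ 0) ⊗ (x ⊕ 0)
Answer: roots = -7 (mult 1), -3 (mult 2), -2 (mult 1), 0 (mult 4)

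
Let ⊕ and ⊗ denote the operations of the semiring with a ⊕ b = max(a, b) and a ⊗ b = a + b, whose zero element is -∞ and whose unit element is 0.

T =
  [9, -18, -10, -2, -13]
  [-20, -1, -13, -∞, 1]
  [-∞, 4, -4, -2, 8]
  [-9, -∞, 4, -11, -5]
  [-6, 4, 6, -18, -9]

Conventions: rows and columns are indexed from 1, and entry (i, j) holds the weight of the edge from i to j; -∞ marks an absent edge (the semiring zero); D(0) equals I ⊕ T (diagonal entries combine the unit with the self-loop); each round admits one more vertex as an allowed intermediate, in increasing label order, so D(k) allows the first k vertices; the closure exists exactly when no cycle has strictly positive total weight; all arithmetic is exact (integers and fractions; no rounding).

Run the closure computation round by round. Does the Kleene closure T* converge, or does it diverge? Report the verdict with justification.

Detection: at round 0, diagonal entry (1, 1) turns strictly positive.
Key observation: the cycle 1->1 has total weight 9, which is strictly positive.
Answer: DIVERGES — positive cycle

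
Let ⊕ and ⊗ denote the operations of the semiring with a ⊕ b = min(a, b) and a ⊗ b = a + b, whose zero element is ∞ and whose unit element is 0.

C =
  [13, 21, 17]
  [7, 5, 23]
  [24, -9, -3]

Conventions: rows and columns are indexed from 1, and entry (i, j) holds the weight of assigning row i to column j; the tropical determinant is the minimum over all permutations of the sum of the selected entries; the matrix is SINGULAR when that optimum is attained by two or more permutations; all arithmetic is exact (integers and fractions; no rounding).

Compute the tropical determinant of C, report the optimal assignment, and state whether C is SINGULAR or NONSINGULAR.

σ = (1, 2, 3): 13 + 5 + (-3) = 15
σ = (1, 3, 2): 13 + 23 + (-9) = 27
σ = (2, 1, 3): 21 + 7 + (-3) = 25
σ = (2, 3, 1): 21 + 23 + 24 = 68
σ = (3, 1, 2): 17 + 7 + (-9) = 15
σ = (3, 2, 1): 17 + 5 + 24 = 46
Optimal value attained by: σ = (1, 2, 3).
Answer: det⊕(C) = 15; verdict: SINGULAR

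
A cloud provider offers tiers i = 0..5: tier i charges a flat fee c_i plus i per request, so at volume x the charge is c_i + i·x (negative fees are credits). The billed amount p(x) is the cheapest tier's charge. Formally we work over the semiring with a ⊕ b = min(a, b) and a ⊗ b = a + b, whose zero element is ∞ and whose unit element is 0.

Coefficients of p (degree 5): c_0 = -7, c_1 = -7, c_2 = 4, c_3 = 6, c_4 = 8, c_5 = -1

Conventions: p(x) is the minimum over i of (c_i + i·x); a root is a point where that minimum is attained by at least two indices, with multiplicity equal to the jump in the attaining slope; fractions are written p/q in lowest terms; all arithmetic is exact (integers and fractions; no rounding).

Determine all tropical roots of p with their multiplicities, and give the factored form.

hull edge (i=0, c=-7) to (i=1, c=-7): slope 0, span 1
hull edge (i=1, c=-7) to (i=5, c=-1): slope 3/2, span 4
Factored form: p(x) = -1 ⊗ (x ⊕ (-3/2)) ⊗ (x ⊕ (-3/2)) ⊗ (x ⊕ (-3/2)) ⊗ (x ⊕ (-3/2)) ⊗ (x ⊕ 0)
Answer: roots = -3/2 (mult 4), 0 (mult 1)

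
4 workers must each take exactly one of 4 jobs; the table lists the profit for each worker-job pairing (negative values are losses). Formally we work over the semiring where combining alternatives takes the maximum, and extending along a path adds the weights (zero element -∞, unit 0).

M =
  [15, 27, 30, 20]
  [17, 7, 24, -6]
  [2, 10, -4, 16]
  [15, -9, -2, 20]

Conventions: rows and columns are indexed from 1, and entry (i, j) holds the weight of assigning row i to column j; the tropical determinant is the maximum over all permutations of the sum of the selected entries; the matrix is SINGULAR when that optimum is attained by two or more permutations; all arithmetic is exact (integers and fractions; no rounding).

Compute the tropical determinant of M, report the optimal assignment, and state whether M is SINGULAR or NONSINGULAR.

σ = (1, 2, 3, 4): 15 + 7 + (-4) + 20 = 38
σ = (1, 2, 4, 3): 15 + 7 + 16 + (-2) = 36
σ = (1, 3, 2, 4): 15 + 24 + 10 + 20 = 69
σ = (1, 3, 4, 2): 15 + 24 + 16 + (-9) = 46
σ = (1, 4, 2, 3): 15 + (-6) + 10 + (-2) = 17
σ = (1, 4, 3, 2): 15 + (-6) + (-4) + (-9) = -4
σ = (2, 1, 3, 4): 27 + 17 + (-4) + 20 = 60
σ = (2, 1, 4, 3): 27 + 17 + 16 + (-2) = 58
σ = (2, 3, 1, 4): 27 + 24 + 2 + 20 = 73
σ = (2, 3, 4, 1): 27 + 24 + 16 + 15 = 82
σ = (2, 4, 1, 3): 27 + (-6) + 2 + (-2) = 21
σ = (2, 4, 3, 1): 27 + (-6) + (-4) + 15 = 32
σ = (3, 1, 2, 4): 30 + 17 + 10 + 20 = 77
σ = (3, 1, 4, 2): 30 + 17 + 16 + (-9) = 54
σ = (3, 2, 1, 4): 30 + 7 + 2 + 20 = 59
σ = (3, 2, 4, 1): 30 + 7 + 16 + 15 = 68
σ = (3, 4, 1, 2): 30 + (-6) + 2 + (-9) = 17
σ = (3, 4, 2, 1): 30 + (-6) + 10 + 15 = 49
σ = (4, 1, 2, 3): 20 + 17 + 10 + (-2) = 45
σ = (4, 1, 3, 2): 20 + 17 + (-4) + (-9) = 24
σ = (4, 2, 1, 3): 20 + 7 + 2 + (-2) = 27
σ = (4, 2, 3, 1): 20 + 7 + (-4) + 15 = 38
σ = (4, 3, 1, 2): 20 + 24 + 2 + (-9) = 37
σ = (4, 3, 2, 1): 20 + 24 + 10 + 15 = 69
Optimal value attained by: σ = (2, 3, 4, 1).
Answer: det⊕(M) = 82; verdict: NONSINGULAR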